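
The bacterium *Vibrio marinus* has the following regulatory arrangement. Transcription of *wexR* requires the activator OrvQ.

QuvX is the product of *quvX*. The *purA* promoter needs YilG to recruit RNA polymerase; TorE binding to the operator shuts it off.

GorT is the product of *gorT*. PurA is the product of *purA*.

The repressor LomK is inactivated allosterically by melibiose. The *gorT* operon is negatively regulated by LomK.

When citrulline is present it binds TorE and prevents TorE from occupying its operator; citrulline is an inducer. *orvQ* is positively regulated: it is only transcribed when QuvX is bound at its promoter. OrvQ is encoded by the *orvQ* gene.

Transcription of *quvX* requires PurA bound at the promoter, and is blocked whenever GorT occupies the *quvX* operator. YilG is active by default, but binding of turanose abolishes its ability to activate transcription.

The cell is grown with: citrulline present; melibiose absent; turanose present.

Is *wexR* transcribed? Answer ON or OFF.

Turanose is present, so YilG is inactive.
Citrulline is present, so TorE is inactive.
Required activator YilG is absent, so *purA* is not transcribed.
So PurA is not produced.
Melibiose is absent, so LomK is active.
With repressor LomK bound, *gorT* is not transcribed.
So GorT is not produced.
Required activator PurA is absent, so *quvX* is not transcribed.
So QuvX is not produced.
Required activator QuvX is absent, so *orvQ* is not transcribed.
So OrvQ is not produced.
Required activator OrvQ is absent, so *wexR* is not transcribed.

OFF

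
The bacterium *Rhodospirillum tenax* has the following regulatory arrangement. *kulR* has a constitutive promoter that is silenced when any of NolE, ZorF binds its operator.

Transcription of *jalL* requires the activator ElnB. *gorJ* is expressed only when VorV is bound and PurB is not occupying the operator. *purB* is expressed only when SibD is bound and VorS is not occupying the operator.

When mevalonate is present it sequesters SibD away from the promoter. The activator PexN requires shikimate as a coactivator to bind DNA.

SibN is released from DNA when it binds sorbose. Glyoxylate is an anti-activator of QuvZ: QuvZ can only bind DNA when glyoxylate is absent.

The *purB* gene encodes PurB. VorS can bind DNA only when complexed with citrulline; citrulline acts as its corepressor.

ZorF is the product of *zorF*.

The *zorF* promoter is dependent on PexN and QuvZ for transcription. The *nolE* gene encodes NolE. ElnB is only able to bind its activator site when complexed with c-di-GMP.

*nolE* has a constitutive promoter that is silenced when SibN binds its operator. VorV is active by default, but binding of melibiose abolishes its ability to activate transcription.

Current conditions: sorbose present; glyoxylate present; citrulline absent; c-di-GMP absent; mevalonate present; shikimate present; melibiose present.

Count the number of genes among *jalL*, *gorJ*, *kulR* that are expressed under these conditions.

c-di-GMP is absent, so ElnB is inactive.
Required activator ElnB is absent, so *jalL* is not transcribed.
→ *jalL* is OFF.
Mevalonate is present, so SibD is inactive.
Citrulline is absent, so VorS is inactive.
Required activator SibD is absent, so *purB* is not transcribed.
So PurB is not produced.
Melibiose is present, so VorV is inactive.
Required activator VorV is absent, so *gorJ* is not transcribed.
→ *gorJ* is OFF.
Sorbose is present, so SibN is inactive.
With no repressor bound, *nolE* is transcribed.
So NolE is produced and active.
Shikimate is present, so PexN is active.
Glyoxylate is present, so QuvZ is inactive.
Required activator QuvZ is absent, so *zorF* is not transcribed.
So ZorF is not produced.
With repressor NolE bound, *kulR* is not transcribed.
→ *kulR* is OFF.
0 of the 3 genes are transcribed.

0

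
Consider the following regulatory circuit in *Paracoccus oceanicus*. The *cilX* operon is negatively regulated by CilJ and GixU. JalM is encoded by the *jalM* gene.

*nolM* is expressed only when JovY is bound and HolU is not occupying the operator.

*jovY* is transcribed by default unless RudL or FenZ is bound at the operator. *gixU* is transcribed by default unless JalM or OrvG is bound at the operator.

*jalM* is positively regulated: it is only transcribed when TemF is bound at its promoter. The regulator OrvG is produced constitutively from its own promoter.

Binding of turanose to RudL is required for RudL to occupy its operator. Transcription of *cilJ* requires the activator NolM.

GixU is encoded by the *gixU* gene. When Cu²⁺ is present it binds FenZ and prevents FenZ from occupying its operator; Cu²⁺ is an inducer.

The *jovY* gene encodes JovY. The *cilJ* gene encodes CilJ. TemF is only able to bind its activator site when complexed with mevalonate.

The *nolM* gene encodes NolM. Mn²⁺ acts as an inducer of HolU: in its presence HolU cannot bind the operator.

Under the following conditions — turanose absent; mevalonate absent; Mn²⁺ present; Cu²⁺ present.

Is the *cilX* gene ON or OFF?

OFF

Mn²⁺ is present, so HolU is inactive.
Turanose is absent, so RudL is inactive.
Cu²⁺ is present, so FenZ is inactive.
With no repressor bound, *jovY* is transcribed.
So JovY is produced and active.
No repressor is bound and JovY is active, so *nolM* is transcribed.
So NolM is produced and active.
No repressor is bound and NolM is active, so *cilJ* is transcribed.
So CilJ is produced and active.
Mevalonate is absent, so TemF is inactive.
Required activator TemF is absent, so *jalM* is not transcribed.
So JalM is not produced.
OrvG is produced constitutively and is active.
With repressor OrvG bound, *gixU* is not transcribed.
So GixU is not produced.
With repressor CilJ bound, *cilX* is not transcribed.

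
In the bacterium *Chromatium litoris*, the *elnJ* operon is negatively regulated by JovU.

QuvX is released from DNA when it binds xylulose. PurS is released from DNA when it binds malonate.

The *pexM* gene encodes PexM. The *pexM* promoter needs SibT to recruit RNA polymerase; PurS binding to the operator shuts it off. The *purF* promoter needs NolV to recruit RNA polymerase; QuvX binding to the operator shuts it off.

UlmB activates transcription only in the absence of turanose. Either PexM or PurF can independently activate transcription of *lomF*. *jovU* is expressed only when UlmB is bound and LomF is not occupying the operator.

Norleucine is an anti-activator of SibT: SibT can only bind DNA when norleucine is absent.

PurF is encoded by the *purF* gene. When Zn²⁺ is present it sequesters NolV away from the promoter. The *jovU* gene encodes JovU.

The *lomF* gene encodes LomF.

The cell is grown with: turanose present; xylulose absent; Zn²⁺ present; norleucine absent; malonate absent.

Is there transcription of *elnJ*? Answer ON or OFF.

Norleucine is absent, so SibT is active.
Malonate is absent, so PurS is active.
With repressor PurS bound, *pexM* is not transcribed.
So PexM is not produced.
Zn²⁺ is present, so NolV is inactive.
Xylulose is absent, so QuvX is active.
With repressor QuvX bound, *purF* is not transcribed.
So PurF is not produced.
No activator is available at the *lomF* promoter, so *lomF* is not transcribed.
So LomF is not produced.
Turanose is present, so UlmB is inactive.
Required activator UlmB is absent, so *jovU* is not transcribed.
So JovU is not produced.
With no repressor bound, *elnJ* is transcribed.

ON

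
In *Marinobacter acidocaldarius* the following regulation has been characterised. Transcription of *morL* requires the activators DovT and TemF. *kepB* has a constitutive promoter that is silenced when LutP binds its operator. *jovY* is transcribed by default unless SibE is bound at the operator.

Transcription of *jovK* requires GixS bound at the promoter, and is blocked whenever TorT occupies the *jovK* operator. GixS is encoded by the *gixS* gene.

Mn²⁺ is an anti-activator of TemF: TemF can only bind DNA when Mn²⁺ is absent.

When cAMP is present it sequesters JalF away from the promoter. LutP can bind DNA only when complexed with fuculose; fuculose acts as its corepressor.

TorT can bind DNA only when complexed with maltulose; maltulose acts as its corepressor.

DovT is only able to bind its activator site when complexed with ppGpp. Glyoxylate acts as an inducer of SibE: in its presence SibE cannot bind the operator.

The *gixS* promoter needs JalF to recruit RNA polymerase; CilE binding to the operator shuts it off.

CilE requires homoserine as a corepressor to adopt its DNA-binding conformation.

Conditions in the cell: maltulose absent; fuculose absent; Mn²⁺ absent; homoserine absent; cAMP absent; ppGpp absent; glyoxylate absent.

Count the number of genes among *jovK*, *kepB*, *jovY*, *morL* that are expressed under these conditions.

2

Maltulose is absent, so TorT is inactive.
cAMP is absent, so JalF is active.
Homoserine is absent, so CilE is inactive.
No repressor is bound and JalF is active, so *gixS* is transcribed.
So GixS is produced and active.
No repressor is bound and GixS is active, so *jovK* is transcribed.
→ *jovK* is ON.
Fuculose is absent, so LutP is inactive.
With no repressor bound, *kepB* is transcribed.
→ *kepB* is ON.
Glyoxylate is absent, so SibE is active.
With repressor SibE bound, *jovY* is not transcribed.
→ *jovY* is OFF.
ppGpp is absent, so DovT is inactive.
Mn²⁺ is absent, so TemF is active.
Required activator DovT is absent, so *morL* is not transcribed.
→ *morL* is OFF.
2 of the 4 genes are transcribed.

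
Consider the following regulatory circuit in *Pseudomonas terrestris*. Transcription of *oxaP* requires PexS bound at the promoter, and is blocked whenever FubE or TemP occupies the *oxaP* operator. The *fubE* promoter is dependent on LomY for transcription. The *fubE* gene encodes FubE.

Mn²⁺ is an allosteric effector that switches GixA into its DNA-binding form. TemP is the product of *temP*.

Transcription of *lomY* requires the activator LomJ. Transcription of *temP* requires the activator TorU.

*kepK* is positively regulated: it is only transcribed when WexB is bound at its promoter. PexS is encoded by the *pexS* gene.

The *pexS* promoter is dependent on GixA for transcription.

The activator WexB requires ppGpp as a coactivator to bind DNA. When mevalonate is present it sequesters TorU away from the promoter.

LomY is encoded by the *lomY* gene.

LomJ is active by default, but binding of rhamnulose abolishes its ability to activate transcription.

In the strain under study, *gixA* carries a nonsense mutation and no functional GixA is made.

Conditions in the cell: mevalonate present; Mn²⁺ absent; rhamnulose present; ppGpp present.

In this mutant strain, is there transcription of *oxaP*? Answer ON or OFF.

OFF

Rhamnulose is present, so LomJ is inactive.
Required activator LomJ is absent, so *lomY* is not transcribed.
So LomY is not produced.
Required activator LomY is absent, so *fubE* is not transcribed.
So FubE is not produced.
GixA is non-functional in this strain, so it has no effect.
Required activator GixA is absent, so *pexS* is not transcribed.
So PexS is not produced.
Mevalonate is present, so TorU is inactive.
Required activator TorU is absent, so *temP* is not transcribed.
So TemP is not produced.
Required activator PexS is absent, so *oxaP* is not transcribed.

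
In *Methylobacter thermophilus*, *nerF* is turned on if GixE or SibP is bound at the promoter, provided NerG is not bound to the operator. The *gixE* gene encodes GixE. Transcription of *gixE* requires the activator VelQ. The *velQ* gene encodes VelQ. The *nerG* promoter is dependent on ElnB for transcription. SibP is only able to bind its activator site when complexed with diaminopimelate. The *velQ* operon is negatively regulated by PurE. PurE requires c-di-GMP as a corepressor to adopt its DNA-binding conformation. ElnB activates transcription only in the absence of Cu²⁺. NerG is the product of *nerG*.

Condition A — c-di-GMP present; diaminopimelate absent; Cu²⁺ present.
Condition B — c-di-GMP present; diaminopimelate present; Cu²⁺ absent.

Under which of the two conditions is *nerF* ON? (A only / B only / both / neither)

Condition A:
c-di-GMP is present, so PurE is active.
With repressor PurE bound, *velQ* is not transcribed.
So VelQ is not produced.
Required activator VelQ is absent, so *gixE* is not transcribed.
So GixE is not produced.
Diaminopimelate is absent, so SibP is inactive.
Cu²⁺ is present, so ElnB is inactive.
Required activator ElnB is absent, so *nerG* is not transcribed.
So NerG is not produced.
No activator is available at the *nerF* promoter, so *nerF* is not transcribed.
→ *nerF* is OFF in A.
Condition B:
c-di-GMP is present, so PurE is active.
With repressor PurE bound, *velQ* is not transcribed.
So VelQ is not produced.
Required activator VelQ is absent, so *gixE* is not transcribed.
So GixE is not produced.
Diaminopimelate is present, so SibP is active.
Cu²⁺ is absent, so ElnB is active.
No repressor is bound and ElnB is active, so *nerG* is transcribed.
So NerG is produced and active.
With repressor NerG bound, *nerF* is not transcribed.
→ *nerF* is OFF in B.

neither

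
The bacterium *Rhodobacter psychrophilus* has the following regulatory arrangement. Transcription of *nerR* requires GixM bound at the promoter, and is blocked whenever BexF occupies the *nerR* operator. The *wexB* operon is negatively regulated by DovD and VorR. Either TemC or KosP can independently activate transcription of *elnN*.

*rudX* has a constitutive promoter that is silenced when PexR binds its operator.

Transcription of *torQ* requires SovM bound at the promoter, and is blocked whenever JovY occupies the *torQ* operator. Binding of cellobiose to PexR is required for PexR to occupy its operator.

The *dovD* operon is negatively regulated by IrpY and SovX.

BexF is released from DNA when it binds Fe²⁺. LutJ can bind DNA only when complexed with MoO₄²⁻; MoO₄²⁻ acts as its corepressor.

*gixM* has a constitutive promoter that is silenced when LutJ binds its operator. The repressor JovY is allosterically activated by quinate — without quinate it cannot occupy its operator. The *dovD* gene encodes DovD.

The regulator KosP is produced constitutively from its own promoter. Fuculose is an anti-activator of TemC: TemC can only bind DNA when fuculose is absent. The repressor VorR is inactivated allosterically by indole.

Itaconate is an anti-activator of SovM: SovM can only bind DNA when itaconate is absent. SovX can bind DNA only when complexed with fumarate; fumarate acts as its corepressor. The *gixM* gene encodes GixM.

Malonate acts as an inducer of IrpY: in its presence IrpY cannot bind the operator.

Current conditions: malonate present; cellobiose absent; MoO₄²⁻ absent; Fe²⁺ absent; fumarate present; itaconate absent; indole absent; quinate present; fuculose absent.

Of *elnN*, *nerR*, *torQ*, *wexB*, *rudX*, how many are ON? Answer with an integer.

2

Fuculose is absent, so TemC is active.
KosP is produced constitutively and is active.
Activator TemC is present, so *elnN* is transcribed.
→ *elnN* is ON.
MoO₄²⁻ is absent, so LutJ is inactive.
With no repressor bound, *gixM* is transcribed.
So GixM is produced and active.
Fe²⁺ is absent, so BexF is active.
With repressor BexF bound, *nerR* is not transcribed.
→ *nerR* is OFF.
Quinate is present, so JovY is active.
Itaconate is absent, so SovM is active.
With repressor JovY bound, *torQ* is not transcribed.
→ *torQ* is OFF.
Malonate is present, so IrpY is inactive.
Fumarate is present, so SovX is active.
With repressor SovX bound, *dovD* is not transcribed.
So DovD is not produced.
Indole is absent, so VorR is active.
With repressor VorR bound, *wexB* is not transcribed.
→ *wexB* is OFF.
Cellobiose is absent, so PexR is inactive.
With no repressor bound, *rudX* is transcribed.
→ *rudX* is ON.
2 of the 5 genes are transcribed.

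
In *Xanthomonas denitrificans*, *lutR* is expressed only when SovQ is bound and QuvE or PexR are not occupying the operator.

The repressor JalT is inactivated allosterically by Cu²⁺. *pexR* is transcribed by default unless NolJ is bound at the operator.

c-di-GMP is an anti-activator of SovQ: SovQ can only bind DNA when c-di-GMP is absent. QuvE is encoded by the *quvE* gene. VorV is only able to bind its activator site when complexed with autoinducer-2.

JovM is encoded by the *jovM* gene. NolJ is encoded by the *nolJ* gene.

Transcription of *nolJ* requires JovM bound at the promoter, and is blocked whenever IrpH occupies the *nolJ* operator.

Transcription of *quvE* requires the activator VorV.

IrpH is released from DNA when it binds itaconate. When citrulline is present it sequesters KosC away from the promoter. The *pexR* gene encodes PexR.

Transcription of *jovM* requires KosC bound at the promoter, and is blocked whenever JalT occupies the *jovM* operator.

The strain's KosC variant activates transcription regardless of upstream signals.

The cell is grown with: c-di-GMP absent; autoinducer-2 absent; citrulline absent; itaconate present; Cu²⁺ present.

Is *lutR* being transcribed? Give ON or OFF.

Autoinducer-2 is absent, so VorV is inactive.
Required activator VorV is absent, so *quvE* is not transcribed.
So QuvE is not produced.
c-di-GMP is absent, so SovQ is active.
Itaconate is present, so IrpH is inactive.
KosC is constitutively active in this strain.
Cu²⁺ is present, so JalT is inactive.
No repressor is bound and KosC is active, so *jovM* is transcribed.
So JovM is produced and active.
No repressor is bound and JovM is active, so *nolJ* is transcribed.
So NolJ is produced and active.
With repressor NolJ bound, *pexR* is not transcribed.
So PexR is not produced.
No repressor is bound and SovQ is active, so *lutR* is transcribed.

ON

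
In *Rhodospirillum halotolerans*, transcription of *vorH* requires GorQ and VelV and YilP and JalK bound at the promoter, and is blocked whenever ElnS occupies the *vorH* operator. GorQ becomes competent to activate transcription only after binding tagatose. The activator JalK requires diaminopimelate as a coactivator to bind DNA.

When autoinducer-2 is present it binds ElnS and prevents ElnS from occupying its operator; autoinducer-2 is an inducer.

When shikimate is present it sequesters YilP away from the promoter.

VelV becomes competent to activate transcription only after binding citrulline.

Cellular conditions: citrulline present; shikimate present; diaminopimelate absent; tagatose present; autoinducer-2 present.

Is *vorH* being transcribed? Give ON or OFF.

Autoinducer-2 is present, so ElnS is inactive.
Tagatose is present, so GorQ is active.
Citrulline is present, so VelV is active.
Shikimate is present, so YilP is inactive.
Diaminopimelate is absent, so JalK is inactive.
Required activator YilP is absent, so *vorH* is not transcribed.

OFF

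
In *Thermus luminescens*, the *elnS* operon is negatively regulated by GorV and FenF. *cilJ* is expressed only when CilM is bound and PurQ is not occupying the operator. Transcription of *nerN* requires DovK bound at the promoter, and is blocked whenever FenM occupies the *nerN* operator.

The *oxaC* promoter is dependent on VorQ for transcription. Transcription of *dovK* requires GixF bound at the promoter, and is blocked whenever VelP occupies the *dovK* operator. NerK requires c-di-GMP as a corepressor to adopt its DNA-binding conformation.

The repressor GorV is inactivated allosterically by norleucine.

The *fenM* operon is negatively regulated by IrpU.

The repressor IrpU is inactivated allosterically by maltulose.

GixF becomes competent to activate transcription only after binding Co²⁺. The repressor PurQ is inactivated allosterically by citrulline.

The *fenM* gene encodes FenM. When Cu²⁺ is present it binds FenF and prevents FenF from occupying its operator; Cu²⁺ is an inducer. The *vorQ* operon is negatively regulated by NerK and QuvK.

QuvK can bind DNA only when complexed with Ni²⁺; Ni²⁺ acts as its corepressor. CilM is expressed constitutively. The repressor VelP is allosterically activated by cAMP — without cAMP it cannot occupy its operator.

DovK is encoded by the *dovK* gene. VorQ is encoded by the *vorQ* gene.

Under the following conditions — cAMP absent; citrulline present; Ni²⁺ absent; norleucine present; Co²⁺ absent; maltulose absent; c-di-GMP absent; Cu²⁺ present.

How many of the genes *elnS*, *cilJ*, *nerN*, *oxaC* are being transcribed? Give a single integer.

3

Norleucine is present, so GorV is inactive.
Cu²⁺ is present, so FenF is inactive.
With no repressor bound, *elnS* is transcribed.
→ *elnS* is ON.
CilM is produced constitutively and is active.
Citrulline is present, so PurQ is inactive.
No repressor is bound and CilM is active, so *cilJ* is transcribed.
→ *cilJ* is ON.
cAMP is absent, so VelP is inactive.
Co²⁺ is absent, so GixF is inactive.
Required activator GixF is absent, so *dovK* is not transcribed.
So DovK is not produced.
Maltulose is absent, so IrpU is active.
With repressor IrpU bound, *fenM* is not transcribed.
So FenM is not produced.
Required activator DovK is absent, so *nerN* is not transcribed.
→ *nerN* is OFF.
c-di-GMP is absent, so NerK is inactive.
Ni²⁺ is absent, so QuvK is inactive.
With no repressor bound, *vorQ* is transcribed.
So VorQ is produced and active.
No repressor is bound and VorQ is active, so *oxaC* is transcribed.
→ *oxaC* is ON.
3 of the 4 genes are transcribed.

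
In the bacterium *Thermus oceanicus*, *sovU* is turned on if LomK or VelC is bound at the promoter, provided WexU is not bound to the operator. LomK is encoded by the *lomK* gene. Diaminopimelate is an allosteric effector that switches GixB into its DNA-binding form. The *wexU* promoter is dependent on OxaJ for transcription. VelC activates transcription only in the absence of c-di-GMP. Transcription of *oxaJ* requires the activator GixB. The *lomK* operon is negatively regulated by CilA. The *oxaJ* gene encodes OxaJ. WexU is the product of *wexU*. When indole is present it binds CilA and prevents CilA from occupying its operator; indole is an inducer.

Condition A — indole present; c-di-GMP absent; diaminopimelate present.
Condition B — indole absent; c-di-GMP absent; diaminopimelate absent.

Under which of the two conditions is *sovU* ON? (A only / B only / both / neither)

Condition A:
Indole is present, so CilA is inactive.
With no repressor bound, *lomK* is transcribed.
So LomK is produced and active.
c-di-GMP is absent, so VelC is active.
Diaminopimelate is present, so GixB is active.
No repressor is bound and GixB is active, so *oxaJ* is transcribed.
So OxaJ is produced and active.
No repressor is bound and OxaJ is active, so *wexU* is transcribed.
So WexU is produced and active.
With repressor WexU bound, *sovU* is not transcribed.
→ *sovU* is OFF in A.
Condition B:
Indole is absent, so CilA is active.
With repressor CilA bound, *lomK* is not transcribed.
So LomK is not produced.
c-di-GMP is absent, so VelC is active.
Diaminopimelate is absent, so GixB is inactive.
Required activator GixB is absent, so *oxaJ* is not transcribed.
So OxaJ is not produced.
Required activator OxaJ is absent, so *wexU* is not transcribed.
So WexU is not produced.
Activator VelC is present, so *sovU* is transcribed.
→ *sovU* is ON in B.

B only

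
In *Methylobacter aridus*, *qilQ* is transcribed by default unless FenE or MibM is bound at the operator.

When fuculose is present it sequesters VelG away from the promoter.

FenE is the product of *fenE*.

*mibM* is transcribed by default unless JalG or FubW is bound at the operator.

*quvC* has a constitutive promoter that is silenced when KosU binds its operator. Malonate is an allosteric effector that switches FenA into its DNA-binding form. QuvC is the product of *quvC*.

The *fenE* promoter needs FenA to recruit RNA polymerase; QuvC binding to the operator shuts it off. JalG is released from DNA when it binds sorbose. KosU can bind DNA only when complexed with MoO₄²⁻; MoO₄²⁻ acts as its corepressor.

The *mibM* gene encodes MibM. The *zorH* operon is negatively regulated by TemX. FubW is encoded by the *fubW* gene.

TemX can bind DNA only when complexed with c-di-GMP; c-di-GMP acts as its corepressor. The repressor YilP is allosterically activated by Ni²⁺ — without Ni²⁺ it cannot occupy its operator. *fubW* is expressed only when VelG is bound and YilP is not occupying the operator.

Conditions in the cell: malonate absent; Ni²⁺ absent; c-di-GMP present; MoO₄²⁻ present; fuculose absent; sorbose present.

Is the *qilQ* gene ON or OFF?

MoO₄²⁻ is present, so KosU is active.
With repressor KosU bound, *quvC* is not transcribed.
So QuvC is not produced.
Malonate is absent, so FenA is inactive.
Required activator FenA is absent, so *fenE* is not transcribed.
So FenE is not produced.
Sorbose is present, so JalG is inactive.
Ni²⁺ is absent, so YilP is inactive.
Fuculose is absent, so VelG is active.
No repressor is bound and VelG is active, so *fubW* is transcribed.
So FubW is produced and active.
With repressor FubW bound, *mibM* is not transcribed.
So MibM is not produced.
With no repressor bound, *qilQ* is transcribed.

ON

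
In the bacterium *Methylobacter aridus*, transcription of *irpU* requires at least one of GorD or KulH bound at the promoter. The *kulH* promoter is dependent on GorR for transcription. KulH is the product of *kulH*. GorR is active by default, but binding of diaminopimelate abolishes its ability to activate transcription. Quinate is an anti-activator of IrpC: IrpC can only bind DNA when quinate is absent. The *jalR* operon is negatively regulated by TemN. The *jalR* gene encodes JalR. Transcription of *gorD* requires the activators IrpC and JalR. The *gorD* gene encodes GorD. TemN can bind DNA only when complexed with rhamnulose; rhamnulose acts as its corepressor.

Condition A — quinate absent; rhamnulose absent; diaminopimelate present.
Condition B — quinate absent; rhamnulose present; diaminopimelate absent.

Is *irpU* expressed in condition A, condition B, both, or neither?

Condition A:
Quinate is absent, so IrpC is active.
Rhamnulose is absent, so TemN is inactive.
With no repressor bound, *jalR* is transcribed.
So JalR is produced and active.
No repressor is bound and IrpC and JalR are active, so *gorD* is transcribed.
So GorD is produced and active.
Diaminopimelate is present, so GorR is inactive.
Required activator GorR is absent, so *kulH* is not transcribed.
So KulH is not produced.
Activator GorD is present, so *irpU* is transcribed.
→ *irpU* is ON in A.
Condition B:
Quinate is absent, so IrpC is active.
Rhamnulose is present, so TemN is active.
With repressor TemN bound, *jalR* is not transcribed.
So JalR is not produced.
Required activator JalR is absent, so *gorD* is not transcribed.
So GorD is not produced.
Diaminopimelate is absent, so GorR is active.
No repressor is bound and GorR is active, so *kulH* is transcribed.
So KulH is produced and active.
Activator KulH is present, so *irpU* is transcribed.
→ *irpU* is ON in B.

both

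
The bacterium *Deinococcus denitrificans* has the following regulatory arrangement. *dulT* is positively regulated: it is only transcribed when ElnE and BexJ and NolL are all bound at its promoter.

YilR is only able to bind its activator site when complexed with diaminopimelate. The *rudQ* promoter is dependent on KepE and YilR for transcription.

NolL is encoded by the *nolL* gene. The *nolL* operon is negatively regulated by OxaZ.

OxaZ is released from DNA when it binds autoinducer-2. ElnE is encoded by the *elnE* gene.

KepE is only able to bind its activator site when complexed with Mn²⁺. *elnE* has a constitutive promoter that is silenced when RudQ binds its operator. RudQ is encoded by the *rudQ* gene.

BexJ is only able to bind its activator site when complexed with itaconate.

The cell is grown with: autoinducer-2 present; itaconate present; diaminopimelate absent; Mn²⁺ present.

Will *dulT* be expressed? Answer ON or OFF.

Mn²⁺ is present, so KepE is active.
Diaminopimelate is absent, so YilR is inactive.
Required activator YilR is absent, so *rudQ* is not transcribed.
So RudQ is not produced.
With no repressor bound, *elnE* is transcribed.
So ElnE is produced and active.
Itaconate is present, so BexJ is active.
Autoinducer-2 is present, so OxaZ is inactive.
With no repressor bound, *nolL* is transcribed.
So NolL is produced and active.
No repressor is bound and ElnE and BexJ and NolL are active, so *dulT* is transcribed.

ON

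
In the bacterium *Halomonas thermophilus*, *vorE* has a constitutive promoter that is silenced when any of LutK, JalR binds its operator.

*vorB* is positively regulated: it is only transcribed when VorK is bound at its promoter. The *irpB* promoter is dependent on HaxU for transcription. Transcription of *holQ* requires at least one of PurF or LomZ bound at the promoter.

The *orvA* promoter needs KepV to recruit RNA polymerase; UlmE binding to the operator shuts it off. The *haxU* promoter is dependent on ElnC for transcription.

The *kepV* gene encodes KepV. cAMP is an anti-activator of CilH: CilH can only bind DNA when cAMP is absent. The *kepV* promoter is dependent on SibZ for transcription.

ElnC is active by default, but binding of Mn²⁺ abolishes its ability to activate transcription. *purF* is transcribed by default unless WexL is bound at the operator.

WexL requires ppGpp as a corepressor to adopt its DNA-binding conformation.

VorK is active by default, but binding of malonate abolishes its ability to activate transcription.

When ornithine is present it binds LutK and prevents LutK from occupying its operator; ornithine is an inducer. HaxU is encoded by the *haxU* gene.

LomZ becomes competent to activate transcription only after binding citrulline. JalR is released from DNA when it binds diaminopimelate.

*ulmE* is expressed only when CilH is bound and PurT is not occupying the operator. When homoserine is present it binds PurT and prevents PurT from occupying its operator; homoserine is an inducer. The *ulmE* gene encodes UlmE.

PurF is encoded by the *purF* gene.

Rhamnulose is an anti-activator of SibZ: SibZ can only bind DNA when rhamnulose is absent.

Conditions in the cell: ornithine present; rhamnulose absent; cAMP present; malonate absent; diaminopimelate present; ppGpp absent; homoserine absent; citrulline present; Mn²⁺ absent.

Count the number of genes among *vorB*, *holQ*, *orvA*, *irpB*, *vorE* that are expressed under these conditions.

Malonate is absent, so VorK is active.
No repressor is bound and VorK is active, so *vorB* is transcribed.
→ *vorB* is ON.
ppGpp is absent, so WexL is inactive.
With no repressor bound, *purF* is transcribed.
So PurF is produced and active.
Citrulline is present, so LomZ is active.
Activator PurF is present, so *holQ* is transcribed.
→ *holQ* is ON.
Homoserine is absent, so PurT is active.
cAMP is present, so CilH is inactive.
With repressor PurT bound, *ulmE* is not transcribed.
So UlmE is not produced.
Rhamnulose is absent, so SibZ is active.
No repressor is bound and SibZ is active, so *kepV* is transcribed.
So KepV is produced and active.
No repressor is bound and KepV is active, so *orvA* is transcribed.
→ *orvA* is ON.
Mn²⁺ is absent, so ElnC is active.
No repressor is bound and ElnC is active, so *haxU* is transcribed.
So HaxU is produced and active.
No repressor is bound and HaxU is active, so *irpB* is transcribed.
→ *irpB* is ON.
Ornithine is present, so LutK is inactive.
Diaminopimelate is present, so JalR is inactive.
With no repressor bound, *vorE* is transcribed.
→ *vorE* is ON.
5 of the 5 genes are transcribed.

5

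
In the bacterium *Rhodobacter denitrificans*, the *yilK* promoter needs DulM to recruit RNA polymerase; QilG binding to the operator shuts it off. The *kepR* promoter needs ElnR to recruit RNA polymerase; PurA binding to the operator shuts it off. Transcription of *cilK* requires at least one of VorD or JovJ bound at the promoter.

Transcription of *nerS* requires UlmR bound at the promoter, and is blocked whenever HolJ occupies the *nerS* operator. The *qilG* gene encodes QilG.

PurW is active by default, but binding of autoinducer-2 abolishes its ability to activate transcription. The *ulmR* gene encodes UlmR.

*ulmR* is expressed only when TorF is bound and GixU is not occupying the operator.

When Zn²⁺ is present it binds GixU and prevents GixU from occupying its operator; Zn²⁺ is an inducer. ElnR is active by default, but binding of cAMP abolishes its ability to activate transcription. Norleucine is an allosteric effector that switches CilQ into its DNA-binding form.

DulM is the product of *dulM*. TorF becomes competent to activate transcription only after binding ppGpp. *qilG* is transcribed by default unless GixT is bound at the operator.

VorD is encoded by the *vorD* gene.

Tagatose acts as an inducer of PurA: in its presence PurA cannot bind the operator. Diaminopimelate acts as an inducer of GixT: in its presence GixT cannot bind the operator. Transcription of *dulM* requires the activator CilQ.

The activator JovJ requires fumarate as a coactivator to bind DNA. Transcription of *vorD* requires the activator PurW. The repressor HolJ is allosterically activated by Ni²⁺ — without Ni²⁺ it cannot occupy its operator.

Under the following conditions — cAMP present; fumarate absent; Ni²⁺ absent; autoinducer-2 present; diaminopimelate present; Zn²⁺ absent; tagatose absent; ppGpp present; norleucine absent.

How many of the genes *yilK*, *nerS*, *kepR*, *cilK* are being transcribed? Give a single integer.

Diaminopimelate is present, so GixT is inactive.
With no repressor bound, *qilG* is transcribed.
So QilG is produced and active.
Norleucine is absent, so CilQ is inactive.
Required activator CilQ is absent, so *dulM* is not transcribed.
So DulM is not produced.
With repressor QilG bound, *yilK* is not transcribed.
→ *yilK* is OFF.
Ni²⁺ is absent, so HolJ is inactive.
ppGpp is present, so TorF is active.
Zn²⁺ is absent, so GixU is active.
With repressor GixU bound, *ulmR* is not transcribed.
So UlmR is not produced.
Required activator UlmR is absent, so *nerS* is not transcribed.
→ *nerS* is OFF.
cAMP is present, so ElnR is inactive.
Tagatose is absent, so PurA is active.
With repressor PurA bound, *kepR* is not transcribed.
→ *kepR* is OFF.
Autoinducer-2 is present, so PurW is inactive.
Required activator PurW is absent, so *vorD* is not transcribed.
So VorD is not produced.
Fumarate is absent, so JovJ is inactive.
No activator is available at the *cilK* promoter, so *cilK* is not transcribed.
→ *cilK* is OFF.
0 of the 4 genes are transcribed.

0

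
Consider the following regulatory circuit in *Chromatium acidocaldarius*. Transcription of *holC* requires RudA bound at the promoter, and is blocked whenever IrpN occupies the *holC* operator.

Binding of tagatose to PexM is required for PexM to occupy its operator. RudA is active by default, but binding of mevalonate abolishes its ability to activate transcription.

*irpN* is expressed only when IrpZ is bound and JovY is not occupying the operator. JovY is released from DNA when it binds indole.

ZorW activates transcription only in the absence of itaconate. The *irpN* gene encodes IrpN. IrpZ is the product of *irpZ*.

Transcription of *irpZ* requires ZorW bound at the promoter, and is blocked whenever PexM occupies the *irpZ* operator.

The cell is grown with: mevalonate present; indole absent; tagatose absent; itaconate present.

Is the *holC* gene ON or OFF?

OFF

Mevalonate is present, so RudA is inactive.
Indole is absent, so JovY is active.
Itaconate is present, so ZorW is inactive.
Tagatose is absent, so PexM is inactive.
Required activator ZorW is absent, so *irpZ* is not transcribed.
So IrpZ is not produced.
With repressor JovY bound, *irpN* is not transcribed.
So IrpN is not produced.
Required activator RudA is absent, so *holC* is not transcribed.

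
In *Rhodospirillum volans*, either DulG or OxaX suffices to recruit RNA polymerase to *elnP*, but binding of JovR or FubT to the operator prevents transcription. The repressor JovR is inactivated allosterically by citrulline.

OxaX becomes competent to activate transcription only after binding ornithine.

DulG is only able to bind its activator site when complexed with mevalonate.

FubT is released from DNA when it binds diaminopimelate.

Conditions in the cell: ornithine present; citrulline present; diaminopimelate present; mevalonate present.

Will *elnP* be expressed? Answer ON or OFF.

ON

Mevalonate is present, so DulG is active.
Citrulline is present, so JovR is inactive.
Ornithine is present, so OxaX is active.
Diaminopimelate is present, so FubT is inactive.
Activator DulG is present, so *elnP* is transcribed.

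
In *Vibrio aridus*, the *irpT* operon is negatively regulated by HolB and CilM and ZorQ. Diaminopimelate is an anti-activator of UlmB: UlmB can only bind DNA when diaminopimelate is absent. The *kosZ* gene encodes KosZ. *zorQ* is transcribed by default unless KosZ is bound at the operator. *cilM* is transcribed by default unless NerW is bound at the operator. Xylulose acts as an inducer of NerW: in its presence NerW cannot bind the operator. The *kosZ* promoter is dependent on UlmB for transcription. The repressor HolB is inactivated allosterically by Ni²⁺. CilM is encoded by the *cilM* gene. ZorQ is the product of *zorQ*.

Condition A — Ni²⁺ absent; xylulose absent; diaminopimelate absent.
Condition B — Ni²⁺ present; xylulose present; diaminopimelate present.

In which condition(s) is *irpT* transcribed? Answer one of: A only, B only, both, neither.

Condition A:
Ni²⁺ is absent, so HolB is active.
Xylulose is absent, so NerW is active.
With repressor NerW bound, *cilM* is not transcribed.
So CilM is not produced.
Diaminopimelate is absent, so UlmB is active.
No repressor is bound and UlmB is active, so *kosZ* is transcribed.
So KosZ is produced and active.
With repressor KosZ bound, *zorQ* is not transcribed.
So ZorQ is not produced.
With repressor HolB bound, *irpT* is not transcribed.
→ *irpT* is OFF in A.
Condition B:
Ni²⁺ is present, so HolB is inactive.
Xylulose is present, so NerW is inactive.
With no repressor bound, *cilM* is transcribed.
So CilM is produced and active.
Diaminopimelate is present, so UlmB is inactive.
Required activator UlmB is absent, so *kosZ* is not transcribed.
So KosZ is not produced.
With no repressor bound, *zorQ* is transcribed.
So ZorQ is produced and active.
With repressor CilM bound, *irpT* is not transcribed.
→ *irpT* is OFF in B.

neither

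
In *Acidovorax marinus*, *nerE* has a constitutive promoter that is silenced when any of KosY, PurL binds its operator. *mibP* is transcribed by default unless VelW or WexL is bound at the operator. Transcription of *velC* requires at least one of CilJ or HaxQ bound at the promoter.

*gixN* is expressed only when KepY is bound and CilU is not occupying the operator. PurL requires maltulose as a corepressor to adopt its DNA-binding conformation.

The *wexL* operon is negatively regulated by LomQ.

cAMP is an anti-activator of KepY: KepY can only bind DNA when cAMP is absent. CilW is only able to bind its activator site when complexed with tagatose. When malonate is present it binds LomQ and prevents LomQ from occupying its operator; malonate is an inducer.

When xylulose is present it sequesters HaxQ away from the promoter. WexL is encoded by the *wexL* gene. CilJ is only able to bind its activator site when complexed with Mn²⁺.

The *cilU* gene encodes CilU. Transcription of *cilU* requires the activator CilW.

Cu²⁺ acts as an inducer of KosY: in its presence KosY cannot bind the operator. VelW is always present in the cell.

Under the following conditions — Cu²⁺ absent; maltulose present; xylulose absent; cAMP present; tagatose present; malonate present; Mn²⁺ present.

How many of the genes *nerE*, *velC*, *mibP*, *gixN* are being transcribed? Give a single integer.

Cu²⁺ is absent, so KosY is active.
Maltulose is present, so PurL is active.
With repressor KosY bound, *nerE* is not transcribed.
→ *nerE* is OFF.
Mn²⁺ is present, so CilJ is active.
Xylulose is absent, so HaxQ is active.
Activator CilJ is present, so *velC* is transcribed.
→ *velC* is ON.
VelW is produced constitutively and is active.
Malonate is present, so LomQ is inactive.
With no repressor bound, *wexL* is transcribed.
So WexL is produced and active.
With repressor VelW bound, *mibP* is not transcribed.
→ *mibP* is OFF.
cAMP is present, so KepY is inactive.
Tagatose is present, so CilW is active.
No repressor is bound and CilW is active, so *cilU* is transcribed.
So CilU is produced and active.
With repressor CilU bound, *gixN* is not transcribed.
→ *gixN* is OFF.
1 of the 4 genes is transcribed.

1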